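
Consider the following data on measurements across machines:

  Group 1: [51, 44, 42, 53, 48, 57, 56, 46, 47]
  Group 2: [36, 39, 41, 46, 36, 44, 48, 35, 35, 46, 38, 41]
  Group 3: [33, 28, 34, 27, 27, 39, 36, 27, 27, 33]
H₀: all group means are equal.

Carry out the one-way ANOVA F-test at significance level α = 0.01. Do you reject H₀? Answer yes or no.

Group means [49.33, 40.42, 31.10], grand mean 40.000
SSB = Σnᵢ(x̄ᵢ−x̄)² = 1578.183; SSW = ΣΣ(x−x̄ᵢ)² = 637.817
MSB = 1578.183/2 = 789.0917; MSW = 637.817/28 = 22.7792
F = MSB/MSW = 34.6409
df = (2, 28)
p-value (upper-tail) = 0.00000
At α=0.01: p < α → reject H₀

reject H₀: yes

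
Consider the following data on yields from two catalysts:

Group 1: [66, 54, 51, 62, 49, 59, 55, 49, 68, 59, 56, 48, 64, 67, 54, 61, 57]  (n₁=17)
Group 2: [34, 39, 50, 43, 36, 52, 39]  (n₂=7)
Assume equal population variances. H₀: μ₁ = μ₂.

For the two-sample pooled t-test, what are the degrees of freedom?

degrees of freedom = 22

df = n₁ + n₂ − 2 = 17 + 7 − 2 = 22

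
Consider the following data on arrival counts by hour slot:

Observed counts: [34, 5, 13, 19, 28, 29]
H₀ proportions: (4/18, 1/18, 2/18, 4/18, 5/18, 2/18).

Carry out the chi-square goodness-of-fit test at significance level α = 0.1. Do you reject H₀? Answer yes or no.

reject H₀: yes

n = 128; E_i = n·p_i = [28.44, 7.11, 14.22, 28.44, 35.56, 14.22]
χ² = (34−28.44)²/28.44 + (5−7.11)²/7.11 + (13−14.22)²/14.22 + (19−28.44)²/28.44 + (28−35.56)²/35.56 + (29−14.22)²/14.22 = 21.9133
df = 5
p-value (upper-tail) = 0.00054
At α=0.1: p < α → reject H₀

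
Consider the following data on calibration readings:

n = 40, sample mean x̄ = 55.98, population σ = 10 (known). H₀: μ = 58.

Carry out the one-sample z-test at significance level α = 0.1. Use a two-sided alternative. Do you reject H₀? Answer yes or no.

reject H₀: no

SE = σ/√n = 10/√40 = 1.5811
z = (x̄−μ₀)/SE = (55.98−58)/1.5811 = -1.2776
p-value (two-sided) = 0.20140
At α=0.1: p ≥ α → fail to reject H₀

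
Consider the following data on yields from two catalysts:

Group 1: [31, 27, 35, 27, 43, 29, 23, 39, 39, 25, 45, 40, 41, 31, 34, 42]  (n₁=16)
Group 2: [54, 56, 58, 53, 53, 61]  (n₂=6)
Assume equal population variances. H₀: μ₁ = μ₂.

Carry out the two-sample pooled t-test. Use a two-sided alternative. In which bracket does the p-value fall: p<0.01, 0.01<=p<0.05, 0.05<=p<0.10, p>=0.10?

x̄₁=34.438, s₁=7.033, n₁=16
x̄₂=55.833, s₂=3.189, n₂=6
s_p² = [15·7.033² + 5·3.189²]/20 = 39.6385
SE = √(s_p²·(1/16+1/6)) = 3.0139
t = (34.438−55.833)/3.0139 = -7.0990
df = 20
p-value (two-sided) = 0.00000
→ bracket: p<0.01

p-value bracket: p<0.01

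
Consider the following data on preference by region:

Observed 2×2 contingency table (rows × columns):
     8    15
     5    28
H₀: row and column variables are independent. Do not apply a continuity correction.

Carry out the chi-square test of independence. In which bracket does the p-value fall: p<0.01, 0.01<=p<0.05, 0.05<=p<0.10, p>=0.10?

p-value bracket: 0.05<=p<0.10

Row totals [23, 33], col totals [13, 43], n=56
χ² = (8−5.34)²/5.34 + (15−17.66)²/17.66 + (5−7.66)²/7.66 + (28−25.34)²/25.34 = 2.9303
df = 1
p-value (upper-tail) = 0.08693
→ bracket: 0.05<=p<0.10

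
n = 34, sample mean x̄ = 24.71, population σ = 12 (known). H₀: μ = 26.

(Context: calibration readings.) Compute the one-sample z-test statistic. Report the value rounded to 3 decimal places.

SE = σ/√n = 12/√34 = 2.0580
z = (x̄−μ₀)/SE = (24.71−26)/2.0580 = -0.6268

test statistic = -0.627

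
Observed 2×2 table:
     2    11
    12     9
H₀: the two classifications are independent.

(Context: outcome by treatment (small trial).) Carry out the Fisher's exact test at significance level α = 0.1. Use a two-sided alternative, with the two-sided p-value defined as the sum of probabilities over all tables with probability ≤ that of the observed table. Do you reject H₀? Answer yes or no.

reject H₀: yes

Margins: r₁=13, r₂=21, c₁=14, c₂=20, n=34
p_obs = C(13,2)·C(21,12)/C(34,14); sum pmf over tables with pmf ≤ p_obs
p-value (two-sided) = 0.03021
At α=0.1: p < α → reject H₀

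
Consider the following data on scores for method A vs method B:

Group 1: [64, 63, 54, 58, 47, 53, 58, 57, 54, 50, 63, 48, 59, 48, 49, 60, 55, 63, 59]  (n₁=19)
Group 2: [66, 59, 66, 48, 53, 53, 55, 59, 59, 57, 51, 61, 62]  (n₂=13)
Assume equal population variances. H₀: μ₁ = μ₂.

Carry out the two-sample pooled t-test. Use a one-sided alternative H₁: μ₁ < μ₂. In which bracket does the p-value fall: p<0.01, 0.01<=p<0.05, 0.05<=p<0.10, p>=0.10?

p-value bracket: p>=0.10

x̄₁=55.895, s₁=5.606, n₁=19
x̄₂=57.615, s₂=5.501, n₂=13
s_p² = [18·5.606² + 12·5.501²]/30 = 30.9622
SE = √(s_p²·(1/19+1/13)) = 2.0028
t = (55.895−57.615)/2.0028 = -0.8591
df = 30
p-value (one-sided, H₁ less) = 0.19855
→ bracket: p>=0.10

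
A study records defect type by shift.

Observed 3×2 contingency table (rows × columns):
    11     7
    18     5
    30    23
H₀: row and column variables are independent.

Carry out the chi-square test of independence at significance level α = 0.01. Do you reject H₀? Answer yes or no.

reject H₀: no

Row totals [18, 23, 53], col totals [59, 35], n=94
χ² = (11−11.30)²/11.30 + (7−6.70)²/6.70 + (18−14.44)²/14.44 + (5−8.56)²/8.56 + (30−33.27)²/33.27 + (23−19.73)²/19.73 = 3.2451
df = 2
p-value (upper-tail) = 0.19739
At α=0.01: p ≥ α → fail to reject H₀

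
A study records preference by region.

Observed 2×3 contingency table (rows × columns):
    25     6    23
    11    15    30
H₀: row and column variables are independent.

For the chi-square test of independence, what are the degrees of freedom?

df = (r−1)(c−1) = (2−1)·(3−1) = 2

degrees of freedom = 2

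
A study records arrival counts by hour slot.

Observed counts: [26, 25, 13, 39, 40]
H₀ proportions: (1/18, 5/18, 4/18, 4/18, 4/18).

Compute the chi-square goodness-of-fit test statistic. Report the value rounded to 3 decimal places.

n = 143; E_i = n·p_i = [7.94, 39.72, 31.78, 31.78, 31.78]
χ² = (26−7.94)²/7.94 + (25−39.72)²/39.72 + (13−31.78)²/31.78 + (39−31.78)²/31.78 + (40−31.78)²/31.78 = 61.3566
df = 4

test statistic = 61.357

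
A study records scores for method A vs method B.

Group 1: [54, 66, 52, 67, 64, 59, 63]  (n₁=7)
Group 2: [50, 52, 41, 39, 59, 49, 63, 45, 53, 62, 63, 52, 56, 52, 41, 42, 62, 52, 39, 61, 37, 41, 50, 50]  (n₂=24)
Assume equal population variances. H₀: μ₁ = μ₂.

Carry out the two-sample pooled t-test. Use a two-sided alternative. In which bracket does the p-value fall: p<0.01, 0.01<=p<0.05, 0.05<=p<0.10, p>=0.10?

p-value bracket: p<0.01

x̄₁=60.714, s₁=5.880, n₁=7
x̄₂=50.458, s₂=8.413, n₂=24
s_p² = [6·5.880² + 23·8.413²]/29 = 63.2892
SE = √(s_p²·(1/7+1/24)) = 3.4174
t = (60.714−50.458)/3.4174 = 3.0011
df = 29
p-value (two-sided) = 0.00548
→ bracket: p<0.01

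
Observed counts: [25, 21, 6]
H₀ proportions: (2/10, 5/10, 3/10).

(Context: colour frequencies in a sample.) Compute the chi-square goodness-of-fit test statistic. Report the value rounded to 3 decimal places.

test statistic = 27.365

n = 52; E_i = n·p_i = [10.40, 26.00, 15.60]
χ² = (25−10.40)²/10.40 + (21−26.00)²/26.00 + (6−15.60)²/15.60 = 27.3654
df = 2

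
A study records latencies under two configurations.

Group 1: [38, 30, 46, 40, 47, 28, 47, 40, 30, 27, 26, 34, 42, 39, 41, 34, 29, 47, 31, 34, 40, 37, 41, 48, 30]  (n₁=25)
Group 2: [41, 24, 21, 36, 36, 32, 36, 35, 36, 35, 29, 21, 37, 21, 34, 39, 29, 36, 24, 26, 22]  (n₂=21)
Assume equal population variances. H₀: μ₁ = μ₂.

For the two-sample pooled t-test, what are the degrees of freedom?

degrees of freedom = 44

df = n₁ + n₂ − 2 = 25 + 21 − 2 = 44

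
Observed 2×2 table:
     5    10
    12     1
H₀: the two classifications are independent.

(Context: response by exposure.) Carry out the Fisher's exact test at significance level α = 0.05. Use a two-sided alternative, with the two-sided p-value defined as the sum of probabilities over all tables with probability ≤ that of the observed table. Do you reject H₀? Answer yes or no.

reject H₀: yes

Margins: r₁=15, r₂=13, c₁=17, c₂=11, n=28
p_obs = C(15,5)·C(13,12)/C(28,17); sum pmf over tables with pmf ≤ p_obs
p-value (two-sided) = 0.00208
At α=0.05: p < α → reject H₀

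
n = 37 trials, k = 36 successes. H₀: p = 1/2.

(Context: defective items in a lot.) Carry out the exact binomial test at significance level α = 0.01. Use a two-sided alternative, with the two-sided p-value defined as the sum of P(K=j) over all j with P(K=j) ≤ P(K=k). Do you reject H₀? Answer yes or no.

Exact binomial: n=37, k=36, p₀=1/2=0.5000
P(X=j) = C(n,j)·p₀^j·(1−p₀)^(n−j); p = Σ P(X=j) over j with P(X=j) ≤ P(X=36)
p-value (two-sided) = 0.00000
At α=0.01: p < α → reject H₀

reject H₀: yes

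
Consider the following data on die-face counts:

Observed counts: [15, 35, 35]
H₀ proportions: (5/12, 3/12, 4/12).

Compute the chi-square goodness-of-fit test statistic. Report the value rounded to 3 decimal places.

n = 85; E_i = n·p_i = [35.42, 21.25, 28.33]
χ² = (15−35.42)²/35.42 + (35−21.25)²/21.25 + (35−28.33)²/28.33 = 22.2353
df = 2

test statistic = 22.235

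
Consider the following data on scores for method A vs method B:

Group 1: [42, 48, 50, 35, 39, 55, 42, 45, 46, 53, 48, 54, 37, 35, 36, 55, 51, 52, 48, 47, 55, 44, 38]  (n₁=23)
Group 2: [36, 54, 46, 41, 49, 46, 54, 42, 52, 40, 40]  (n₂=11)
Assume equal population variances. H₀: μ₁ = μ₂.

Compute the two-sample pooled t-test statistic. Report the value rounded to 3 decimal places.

x̄₁=45.870, s₁=6.804, n₁=23
x̄₂=45.455, s₂=6.186, n₂=11
s_p² = [22·6.804² + 10·6.186²]/32 = 43.7917
SE = √(s_p²·(1/23+1/11)) = 2.4259
t = (45.870−45.455)/2.4259 = 0.1711
df = 32

test statistic = 0.171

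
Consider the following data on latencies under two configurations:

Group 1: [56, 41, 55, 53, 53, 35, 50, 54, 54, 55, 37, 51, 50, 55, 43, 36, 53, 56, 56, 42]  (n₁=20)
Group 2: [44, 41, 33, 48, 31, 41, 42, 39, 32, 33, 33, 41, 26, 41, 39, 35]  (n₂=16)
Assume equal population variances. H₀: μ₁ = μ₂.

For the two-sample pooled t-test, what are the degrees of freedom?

degrees of freedom = 34

df = n₁ + n₂ − 2 = 20 + 16 − 2 = 34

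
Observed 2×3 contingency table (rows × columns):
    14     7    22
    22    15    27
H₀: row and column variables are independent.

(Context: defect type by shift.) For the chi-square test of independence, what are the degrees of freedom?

degrees of freedom = 2

df = (r−1)(c−1) = (2−1)·(3−1) = 2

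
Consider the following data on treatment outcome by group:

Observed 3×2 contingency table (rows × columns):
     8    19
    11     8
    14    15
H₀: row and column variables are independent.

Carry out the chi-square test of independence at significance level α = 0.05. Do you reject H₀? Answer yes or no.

Row totals [27, 19, 29], col totals [33, 42], n=75
χ² = (8−11.88)²/11.88 + (19−15.12)²/15.12 + (11−8.36)²/8.36 + (8−10.64)²/10.64 + (14−12.76)²/12.76 + (15−16.24)²/16.24 = 3.9668
df = 2
p-value (upper-tail) = 0.13760
At α=0.05: p ≥ α → fail to reject H₀

reject H₀: no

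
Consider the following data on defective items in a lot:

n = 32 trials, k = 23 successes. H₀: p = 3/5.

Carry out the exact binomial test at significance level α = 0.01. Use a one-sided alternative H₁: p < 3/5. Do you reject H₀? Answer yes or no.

Exact binomial: n=32, k=23, p₀=3/5=0.6000
P(X≤23) from Σ C(n,i)·p₀^i·(1−p₀)^(n−i)
p-value (one-sided, H₁ less) = 0.94252
At α=0.01: p ≥ α → fail to reject H₀

reject H₀: no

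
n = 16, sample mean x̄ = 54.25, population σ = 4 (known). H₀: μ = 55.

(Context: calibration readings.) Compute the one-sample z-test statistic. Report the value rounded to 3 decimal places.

test statistic = -0.750

SE = σ/√n = 4/√16 = 1.0000
z = (x̄−μ₀)/SE = (54.25−55)/1.0000 = -0.7500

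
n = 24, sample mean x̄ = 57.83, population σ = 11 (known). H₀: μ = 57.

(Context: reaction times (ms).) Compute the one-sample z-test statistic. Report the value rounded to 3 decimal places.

test statistic = 0.370

SE = σ/√n = 11/√24 = 2.2454
z = (x̄−μ₀)/SE = (57.83−57)/2.2454 = 0.3697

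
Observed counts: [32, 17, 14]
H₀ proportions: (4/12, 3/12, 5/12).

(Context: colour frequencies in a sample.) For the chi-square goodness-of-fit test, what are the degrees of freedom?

df = k − 1 = 3 − 1 = 2

degrees of freedom = 2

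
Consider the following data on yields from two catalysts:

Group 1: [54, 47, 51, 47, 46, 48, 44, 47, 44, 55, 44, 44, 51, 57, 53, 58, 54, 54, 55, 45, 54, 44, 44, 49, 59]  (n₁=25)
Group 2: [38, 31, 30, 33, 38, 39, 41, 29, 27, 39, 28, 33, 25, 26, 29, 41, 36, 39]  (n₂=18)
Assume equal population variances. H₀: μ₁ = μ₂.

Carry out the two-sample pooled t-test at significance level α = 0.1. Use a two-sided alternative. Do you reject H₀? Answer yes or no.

reject H₀: yes

x̄₁=49.920, s₁=5.033, n₁=25
x̄₂=33.444, s₂=5.480, n₂=18
s_p² = [24·5.033² + 17·5.480²]/41 = 27.2752
SE = √(s_p²·(1/25+1/18)) = 1.6144
t = (49.920−33.444)/1.6144 = 10.2053
df = 41
p-value (two-sided) = 0.00000
At α=0.1: p < α → reject H₀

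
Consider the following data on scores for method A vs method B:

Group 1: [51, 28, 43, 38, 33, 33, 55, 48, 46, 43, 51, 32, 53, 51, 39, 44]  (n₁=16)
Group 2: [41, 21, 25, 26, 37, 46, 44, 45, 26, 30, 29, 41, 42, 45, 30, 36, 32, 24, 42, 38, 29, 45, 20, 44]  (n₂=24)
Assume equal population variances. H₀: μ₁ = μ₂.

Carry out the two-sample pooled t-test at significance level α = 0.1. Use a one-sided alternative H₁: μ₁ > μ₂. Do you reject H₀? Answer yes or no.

x̄₁=43.000, s₁=8.398, n₁=16
x̄₂=34.917, s₂=8.602, n₂=24
s_p² = [15·8.398² + 23·8.602²]/38 = 72.6272
SE = √(s_p²·(1/16+1/24)) = 2.7505
t = (43.000−34.917)/2.7505 = 2.9388
df = 38
p-value (one-sided, H₁ greater) = 0.00279
At α=0.1: p < α → reject H₀

reject H₀: yes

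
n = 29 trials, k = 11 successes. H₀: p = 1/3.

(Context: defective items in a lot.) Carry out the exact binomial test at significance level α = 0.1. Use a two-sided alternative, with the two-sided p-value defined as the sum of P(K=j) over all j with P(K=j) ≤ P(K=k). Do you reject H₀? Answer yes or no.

reject H₀: no

Exact binomial: n=29, k=11, p₀=1/3=0.3333
P(X=j) = C(n,j)·p₀^j·(1−p₀)^(n−j); p = Σ P(X=j) over j with P(X=j) ≤ P(X=11)
p-value (two-sided) = 0.69397
At α=0.1: p ≥ α → fail to reject H₀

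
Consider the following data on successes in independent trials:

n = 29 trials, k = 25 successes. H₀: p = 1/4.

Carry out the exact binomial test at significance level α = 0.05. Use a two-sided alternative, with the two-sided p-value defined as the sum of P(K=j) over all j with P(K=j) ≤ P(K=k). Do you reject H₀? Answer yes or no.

Exact binomial: n=29, k=25, p₀=1/4=0.2500
P(X=j) = C(n,j)·p₀^j·(1−p₀)^(n−j); p = Σ P(X=j) over j with P(X=j) ≤ P(X=25)
p-value (two-sided) = 0.00000
At α=0.05: p < α → reject H₀

reject H₀: yes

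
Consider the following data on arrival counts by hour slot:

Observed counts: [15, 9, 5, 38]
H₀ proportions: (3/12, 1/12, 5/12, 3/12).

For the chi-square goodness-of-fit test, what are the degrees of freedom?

degrees of freedom = 3

df = k − 1 = 4 − 1 = 3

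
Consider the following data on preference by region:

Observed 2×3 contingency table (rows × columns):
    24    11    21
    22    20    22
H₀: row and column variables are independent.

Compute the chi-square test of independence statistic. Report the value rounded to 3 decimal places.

Row totals [56, 64], col totals [46, 31, 43], n=120
χ² = (24−21.47)²/21.47 + (11−14.47)²/14.47 + (21−20.07)²/20.07 + (22−24.53)²/24.53 + (20−16.53)²/16.53 + (22−22.93)²/22.93 = 2.1996
df = 2

test statistic = 2.200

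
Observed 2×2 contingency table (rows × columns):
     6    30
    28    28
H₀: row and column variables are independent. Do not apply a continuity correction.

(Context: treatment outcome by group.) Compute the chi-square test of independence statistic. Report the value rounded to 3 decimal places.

test statistic = 10.450

Row totals [36, 56], col totals [34, 58], n=92
χ² = (6−13.30)²/13.30 + (30−22.70)²/22.70 + (28−20.70)²/20.70 + (28−35.30)²/35.30 = 10.4503
df = 1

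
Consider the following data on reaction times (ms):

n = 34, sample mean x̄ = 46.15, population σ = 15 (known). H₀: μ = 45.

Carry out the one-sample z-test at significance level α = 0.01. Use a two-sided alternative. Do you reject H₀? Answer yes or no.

SE = σ/√n = 15/√34 = 2.5725
z = (x̄−μ₀)/SE = (46.15−45)/2.5725 = 0.4470
p-value (two-sided) = 0.65485
At α=0.01: p ≥ α → fail to reject H₀

reject H₀: no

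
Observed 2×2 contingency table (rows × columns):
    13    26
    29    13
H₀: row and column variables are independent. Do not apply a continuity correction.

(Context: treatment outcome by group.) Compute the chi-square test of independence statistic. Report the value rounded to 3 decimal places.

Row totals [39, 42], col totals [42, 39], n=81
χ² = (13−20.22)²/20.22 + (26−18.78)²/18.78 + (29−21.78)²/21.78 + (13−20.22)²/20.22 = 10.3316
df = 1

test statistic = 10.332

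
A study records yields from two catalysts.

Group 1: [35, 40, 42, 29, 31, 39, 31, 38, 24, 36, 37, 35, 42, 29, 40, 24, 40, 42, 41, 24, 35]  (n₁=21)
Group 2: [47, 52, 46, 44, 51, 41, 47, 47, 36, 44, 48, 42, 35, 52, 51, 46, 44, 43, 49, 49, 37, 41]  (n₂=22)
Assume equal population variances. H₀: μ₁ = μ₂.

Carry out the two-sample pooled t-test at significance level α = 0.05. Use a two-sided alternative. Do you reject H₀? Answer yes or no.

reject H₀: yes

x̄₁=34.952, s₁=6.144, n₁=21
x̄₂=45.091, s₂=4.966, n₂=22
s_p² = [20·6.144² + 21·4.966²]/41 = 31.0432
SE = √(s_p²·(1/21+1/22)) = 1.6998
t = (34.952−45.091)/1.6998 = -5.9646
df = 41
p-value (two-sided) = 0.00000
At α=0.05: p < α → reject H₀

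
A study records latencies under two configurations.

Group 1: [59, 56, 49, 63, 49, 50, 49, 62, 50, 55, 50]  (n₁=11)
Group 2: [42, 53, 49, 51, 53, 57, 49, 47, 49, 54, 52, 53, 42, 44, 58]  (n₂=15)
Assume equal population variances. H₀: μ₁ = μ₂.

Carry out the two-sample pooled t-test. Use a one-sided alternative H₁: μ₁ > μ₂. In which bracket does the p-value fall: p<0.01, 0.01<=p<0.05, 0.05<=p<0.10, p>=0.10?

p-value bracket: 0.01<=p<0.05

x̄₁=53.818, s₁=5.456, n₁=11
x̄₂=50.200, s₂=4.902, n₂=15
s_p² = [10·5.456² + 14·4.902²]/24 = 26.4182
SE = √(s_p²·(1/11+1/15)) = 2.0403
t = (53.818−50.200)/2.0403 = 1.7733
df = 24
p-value (one-sided, H₁ greater) = 0.04443
→ bracket: 0.01<=p<0.05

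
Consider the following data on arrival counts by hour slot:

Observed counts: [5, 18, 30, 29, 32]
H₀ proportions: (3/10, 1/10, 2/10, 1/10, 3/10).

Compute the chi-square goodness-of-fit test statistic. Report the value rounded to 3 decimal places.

test statistic = 58.339

n = 114; E_i = n·p_i = [34.20, 11.40, 22.80, 11.40, 34.20]
χ² = (5−34.20)²/34.20 + (18−11.40)²/11.40 + (30−22.80)²/22.80 + (29−11.40)²/11.40 + (32−34.20)²/34.20 = 58.3392
df = 4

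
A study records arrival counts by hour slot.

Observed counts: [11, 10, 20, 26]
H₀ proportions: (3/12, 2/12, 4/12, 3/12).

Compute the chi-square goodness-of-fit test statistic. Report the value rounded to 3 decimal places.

test statistic = 7.448

n = 67; E_i = n·p_i = [16.75, 11.17, 22.33, 16.75]
χ² = (11−16.75)²/16.75 + (10−11.17)²/11.17 + (20−22.33)²/22.33 + (26−16.75)²/16.75 = 7.4478
df = 3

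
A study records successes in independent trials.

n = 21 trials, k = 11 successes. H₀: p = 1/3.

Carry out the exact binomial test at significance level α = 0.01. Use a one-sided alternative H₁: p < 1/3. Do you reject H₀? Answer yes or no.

reject H₀: no

Exact binomial: n=21, k=11, p₀=1/3=0.3333
P(X≤11) from Σ C(n,i)·p₀^i·(1−p₀)^(n−i)
p-value (one-sided, H₁ less) = 0.97881
At α=0.01: p ≥ α → fail to reject H₀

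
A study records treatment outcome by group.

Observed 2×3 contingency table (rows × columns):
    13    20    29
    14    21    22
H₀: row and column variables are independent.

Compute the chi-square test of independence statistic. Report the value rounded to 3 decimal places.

test statistic = 0.814

Row totals [62, 57], col totals [27, 41, 51], n=119
χ² = (13−14.07)²/14.07 + (20−21.36)²/21.36 + (29−26.57)²/26.57 + (14−12.93)²/12.93 + (21−19.64)²/19.64 + (22−24.43)²/24.43 = 0.8136
df = 2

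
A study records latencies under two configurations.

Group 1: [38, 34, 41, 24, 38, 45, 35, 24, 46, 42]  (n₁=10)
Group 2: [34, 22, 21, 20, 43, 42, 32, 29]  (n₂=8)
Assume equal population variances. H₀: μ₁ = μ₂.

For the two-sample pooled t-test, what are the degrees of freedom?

degrees of freedom = 16

df = n₁ + n₂ − 2 = 10 + 8 − 2 = 16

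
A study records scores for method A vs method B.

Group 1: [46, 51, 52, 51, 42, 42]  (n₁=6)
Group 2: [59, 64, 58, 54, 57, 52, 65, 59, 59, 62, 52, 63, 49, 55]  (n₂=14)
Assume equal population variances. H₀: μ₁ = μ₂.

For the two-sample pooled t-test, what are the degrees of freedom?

df = n₁ + n₂ − 2 = 6 + 14 − 2 = 18

degrees of freedom = 18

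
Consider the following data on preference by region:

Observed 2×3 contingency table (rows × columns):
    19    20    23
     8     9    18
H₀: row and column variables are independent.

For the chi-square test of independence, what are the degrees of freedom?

df = (r−1)(c−1) = (2−1)·(3−1) = 2

degrees of freedom = 2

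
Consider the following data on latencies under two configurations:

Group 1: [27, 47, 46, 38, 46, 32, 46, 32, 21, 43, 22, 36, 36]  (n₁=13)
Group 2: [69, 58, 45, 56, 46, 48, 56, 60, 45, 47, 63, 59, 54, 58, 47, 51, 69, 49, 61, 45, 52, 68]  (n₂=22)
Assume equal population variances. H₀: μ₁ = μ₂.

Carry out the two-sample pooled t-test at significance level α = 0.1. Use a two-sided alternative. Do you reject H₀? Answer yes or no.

reject H₀: yes

x̄₁=36.308, s₁=9.160, n₁=13
x̄₂=54.818, s₂=7.992, n₂=22
s_p² = [12·9.160² + 21·7.992²]/33 = 71.1528
SE = √(s_p²·(1/13+1/22)) = 2.9508
t = (36.308−54.818)/2.9508 = -6.2729
df = 33
p-value (two-sided) = 0.00000
At α=0.1: p < α → reject H₀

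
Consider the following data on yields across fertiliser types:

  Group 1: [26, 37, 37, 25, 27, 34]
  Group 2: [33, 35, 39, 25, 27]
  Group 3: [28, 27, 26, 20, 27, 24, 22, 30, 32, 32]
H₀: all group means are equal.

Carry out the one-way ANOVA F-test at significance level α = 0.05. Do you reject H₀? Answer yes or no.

reject H₀: no

Group means [31.00, 31.80, 26.80], grand mean 29.190
SSB = Σnᵢ(x̄ᵢ−x̄)² = 110.838; SSW = ΣΣ(x−x̄ᵢ)² = 434.400
MSB = 110.838/2 = 55.4190; MSW = 434.400/18 = 24.1333
F = MSB/MSW = 2.2964
df = (2, 18)
p-value (upper-tail) = 0.12934
At α=0.05: p ≥ α → fail to reject H₀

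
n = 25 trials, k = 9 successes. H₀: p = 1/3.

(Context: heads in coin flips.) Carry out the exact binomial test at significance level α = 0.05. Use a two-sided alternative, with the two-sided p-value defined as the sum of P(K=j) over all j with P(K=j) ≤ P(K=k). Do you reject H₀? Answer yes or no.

reject H₀: no

Exact binomial: n=25, k=9, p₀=1/3=0.3333
P(X=j) = C(n,j)·p₀^j·(1−p₀)^(n−j); p = Σ P(X=j) over j with P(X=j) ≤ P(X=9)
p-value (two-sided) = 0.83268
At α=0.05: p ≥ α → fail to reject H₀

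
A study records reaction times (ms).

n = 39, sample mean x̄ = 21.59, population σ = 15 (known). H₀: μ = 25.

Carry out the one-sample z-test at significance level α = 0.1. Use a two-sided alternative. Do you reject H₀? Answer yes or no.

SE = σ/√n = 15/√39 = 2.4019
z = (x̄−μ₀)/SE = (21.59−25)/2.4019 = -1.4197
p-value (two-sided) = 0.15570
At α=0.1: p ≥ α → fail to reject H₀

reject H₀: no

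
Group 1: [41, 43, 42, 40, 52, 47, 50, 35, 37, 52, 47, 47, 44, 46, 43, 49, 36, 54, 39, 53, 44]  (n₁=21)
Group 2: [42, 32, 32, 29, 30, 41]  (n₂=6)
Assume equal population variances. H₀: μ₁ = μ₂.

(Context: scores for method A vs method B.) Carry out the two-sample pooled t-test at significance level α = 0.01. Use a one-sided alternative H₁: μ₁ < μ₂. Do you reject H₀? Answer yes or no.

reject H₀: no

x̄₁=44.810, s₁=5.645, n₁=21
x̄₂=34.333, s₂=5.680, n₂=6
s_p² = [20·5.645² + 5·5.680²]/25 = 31.9429
SE = √(s_p²·(1/21+1/6)) = 2.6163
t = (44.810−34.333)/2.6163 = 4.0042
df = 25
p-value (one-sided, H₁ less) = 0.99975
At α=0.01: p ≥ α → fail to reject H₀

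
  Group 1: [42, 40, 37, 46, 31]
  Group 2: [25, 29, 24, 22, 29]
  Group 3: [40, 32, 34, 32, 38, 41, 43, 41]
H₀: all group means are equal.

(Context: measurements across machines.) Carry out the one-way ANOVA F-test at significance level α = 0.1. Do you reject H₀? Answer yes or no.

Group means [39.20, 25.80, 37.62], grand mean 34.778
SSB = Σnᵢ(x̄ᵢ−x̄)² = 565.636; SSW = ΣΣ(x−x̄ᵢ)² = 299.475
MSB = 565.636/2 = 282.8181; MSW = 299.475/15 = 19.9650
F = MSB/MSW = 14.1657
df = (2, 15)
p-value (upper-tail) = 0.00035
At α=0.1: p < α → reject H₀

reject H₀: yes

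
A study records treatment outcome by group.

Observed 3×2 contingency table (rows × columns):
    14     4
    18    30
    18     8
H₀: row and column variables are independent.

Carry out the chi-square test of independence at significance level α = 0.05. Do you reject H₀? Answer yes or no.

Row totals [18, 48, 26], col totals [50, 42], n=92
χ² = (14−9.78)²/9.78 + (4−8.22)²/8.22 + (18−26.09)²/26.09 + (30−21.91)²/21.91 + (18−14.13)²/14.13 + (8−11.87)²/11.87 = 11.7952
df = 2
p-value (upper-tail) = 0.00275
At α=0.05: p < α → reject H₀

reject H₀: yes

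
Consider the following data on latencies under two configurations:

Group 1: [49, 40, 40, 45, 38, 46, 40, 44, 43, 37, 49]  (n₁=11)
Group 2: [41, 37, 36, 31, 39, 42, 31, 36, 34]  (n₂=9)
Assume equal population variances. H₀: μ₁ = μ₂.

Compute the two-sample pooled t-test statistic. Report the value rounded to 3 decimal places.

test statistic = 3.548

x̄₁=42.818, s₁=4.167, n₁=11
x̄₂=36.333, s₂=3.937, n₂=9
s_p² = [10·4.167² + 8·3.937²]/18 = 16.5354
SE = √(s_p²·(1/11+1/9)) = 1.8277
t = (42.818−36.333)/1.8277 = 3.5481
df = 18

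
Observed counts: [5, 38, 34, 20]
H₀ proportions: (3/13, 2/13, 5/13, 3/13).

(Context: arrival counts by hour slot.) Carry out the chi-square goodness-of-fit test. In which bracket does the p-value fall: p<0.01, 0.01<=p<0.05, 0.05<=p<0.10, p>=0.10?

p-value bracket: p<0.01

n = 97; E_i = n·p_i = [22.38, 14.92, 37.31, 22.38]
χ² = (5−22.38)²/22.38 + (38−14.92)²/14.92 + (34−37.31)²/37.31 + (20−22.38)²/22.38 = 49.7347
df = 3
p-value (upper-tail) = 0.00000
→ bracket: p<0.01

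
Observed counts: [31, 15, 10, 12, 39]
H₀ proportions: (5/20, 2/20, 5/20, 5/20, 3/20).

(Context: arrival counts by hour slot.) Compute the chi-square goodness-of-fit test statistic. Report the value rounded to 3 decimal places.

test statistic = 53.841

n = 107; E_i = n·p_i = [26.75, 10.70, 26.75, 26.75, 16.05]
χ² = (31−26.75)²/26.75 + (15−10.70)²/10.70 + (10−26.75)²/26.75 + (12−26.75)²/26.75 + (39−16.05)²/16.05 = 53.8411
df = 4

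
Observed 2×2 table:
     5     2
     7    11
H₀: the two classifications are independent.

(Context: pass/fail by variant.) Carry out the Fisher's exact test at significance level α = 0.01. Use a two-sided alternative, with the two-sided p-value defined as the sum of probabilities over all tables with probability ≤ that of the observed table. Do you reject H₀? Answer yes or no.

reject H₀: no

Margins: r₁=7, r₂=18, c₁=12, c₂=13, n=25
p_obs = C(7,5)·C(18,7)/C(25,12); sum pmf over tables with pmf ≤ p_obs
p-value (two-sided) = 0.20156
At α=0.01: p ≥ α → fail to reject H₀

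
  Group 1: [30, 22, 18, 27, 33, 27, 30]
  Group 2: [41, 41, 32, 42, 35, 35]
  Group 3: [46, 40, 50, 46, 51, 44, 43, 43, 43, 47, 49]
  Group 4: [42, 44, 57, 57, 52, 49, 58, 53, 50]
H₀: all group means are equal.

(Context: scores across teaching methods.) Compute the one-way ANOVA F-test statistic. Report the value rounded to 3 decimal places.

Group means [26.71, 37.67, 45.64, 51.33], grand mean 41.727
SSB = Σnᵢ(x̄ᵢ−x̄)² = 2675.238; SSW = ΣΣ(x−x̄ᵢ)² = 623.307
MSB = 2675.238/3 = 891.7460; MSW = 623.307/29 = 21.4934
F = MSB/MSW = 41.4894
df = (3, 29)

test statistic = 41.489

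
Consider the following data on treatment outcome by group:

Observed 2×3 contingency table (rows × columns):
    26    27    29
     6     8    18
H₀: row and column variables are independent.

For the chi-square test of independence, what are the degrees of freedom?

degrees of freedom = 2

df = (r−1)(c−1) = (2−1)·(3−1) = 2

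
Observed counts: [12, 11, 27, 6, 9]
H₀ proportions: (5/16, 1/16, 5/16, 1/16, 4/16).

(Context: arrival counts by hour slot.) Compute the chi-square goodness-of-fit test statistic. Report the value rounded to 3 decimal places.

n = 65; E_i = n·p_i = [20.31, 4.06, 20.31, 4.06, 16.25]
χ² = (12−20.31)²/20.31 + (11−4.06)²/4.06 + (27−20.31)²/20.31 + (6−4.06)²/4.06 + (9−16.25)²/16.25 = 21.6092
df = 4

test statistic = 21.609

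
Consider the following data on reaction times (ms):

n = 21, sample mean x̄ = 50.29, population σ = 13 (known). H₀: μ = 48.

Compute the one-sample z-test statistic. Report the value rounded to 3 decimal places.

SE = σ/√n = 13/√21 = 2.8368
z = (x̄−μ₀)/SE = (50.29−48)/2.8368 = 0.8072

test statistic = 0.807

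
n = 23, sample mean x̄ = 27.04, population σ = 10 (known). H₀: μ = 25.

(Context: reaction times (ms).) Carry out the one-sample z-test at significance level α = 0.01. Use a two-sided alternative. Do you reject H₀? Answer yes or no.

SE = σ/√n = 10/√23 = 2.0851
z = (x̄−μ₀)/SE = (27.04−25)/2.0851 = 0.9783
p-value (two-sided) = 0.32790
At α=0.01: p ≥ α → fail to reject H₀

reject H₀: no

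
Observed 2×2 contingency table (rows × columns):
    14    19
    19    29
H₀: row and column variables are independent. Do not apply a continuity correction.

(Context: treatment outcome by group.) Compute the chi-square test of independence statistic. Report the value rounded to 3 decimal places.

Row totals [33, 48], col totals [33, 48], n=81
χ² = (14−13.44)²/13.44 + (19−19.56)²/19.56 + (19−19.56)²/19.56 + (29−28.44)²/28.44 = 0.0654
df = 1

test statistic = 0.065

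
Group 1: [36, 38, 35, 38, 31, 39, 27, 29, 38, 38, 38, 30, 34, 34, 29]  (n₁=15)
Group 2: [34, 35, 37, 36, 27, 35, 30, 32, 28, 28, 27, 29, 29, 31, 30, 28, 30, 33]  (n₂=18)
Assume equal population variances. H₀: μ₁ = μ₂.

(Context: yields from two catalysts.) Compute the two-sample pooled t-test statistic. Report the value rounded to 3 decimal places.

test statistic = 2.526

x̄₁=34.267, s₁=4.079, n₁=15
x̄₂=31.056, s₂=3.226, n₂=18
s_p² = [14·4.079² + 17·3.226²]/31 = 13.2219
SE = √(s_p²·(1/15+1/18)) = 1.2712
t = (34.267−31.056)/1.2712 = 2.5260
df = 31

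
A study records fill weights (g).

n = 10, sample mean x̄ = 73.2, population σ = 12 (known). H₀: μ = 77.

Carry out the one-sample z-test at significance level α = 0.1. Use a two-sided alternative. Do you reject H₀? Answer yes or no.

reject H₀: no

SE = σ/√n = 12/√10 = 3.7947
z = (x̄−μ₀)/SE = (73.2−77)/3.7947 = -1.0014
p-value (two-sided) = 0.31664
At α=0.1: p ≥ α → fail to reject H₀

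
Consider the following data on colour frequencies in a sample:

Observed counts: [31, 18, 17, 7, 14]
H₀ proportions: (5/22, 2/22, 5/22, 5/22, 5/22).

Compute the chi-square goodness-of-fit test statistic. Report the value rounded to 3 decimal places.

test statistic = 29.575

n = 87; E_i = n·p_i = [19.77, 7.91, 19.77, 19.77, 19.77]
χ² = (31−19.77)²/19.77 + (18−7.91)²/7.91 + (17−19.77)²/19.77 + (7−19.77)²/19.77 + (14−19.77)²/19.77 = 29.5747
df = 4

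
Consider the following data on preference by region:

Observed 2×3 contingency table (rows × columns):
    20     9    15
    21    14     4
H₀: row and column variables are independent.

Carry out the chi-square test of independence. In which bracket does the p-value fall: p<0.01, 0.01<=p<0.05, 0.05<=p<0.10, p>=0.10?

p-value bracket: 0.01<=p<0.05

Row totals [44, 39], col totals [41, 23, 19], n=83
χ² = (20−21.73)²/21.73 + (9−12.19)²/12.19 + (15−10.07)²/10.07 + (21−19.27)²/19.27 + (14−10.81)²/10.81 + (4−8.93)²/8.93 = 7.2047
df = 2
p-value (upper-tail) = 0.02726
→ bracket: 0.01<=p<0.05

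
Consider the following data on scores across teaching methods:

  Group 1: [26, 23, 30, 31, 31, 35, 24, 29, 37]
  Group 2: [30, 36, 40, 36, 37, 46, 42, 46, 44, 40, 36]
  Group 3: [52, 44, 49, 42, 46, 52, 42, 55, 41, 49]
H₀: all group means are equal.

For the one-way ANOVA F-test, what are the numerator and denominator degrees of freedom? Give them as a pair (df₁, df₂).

k = 3 groups, N = 30 total
df = (k−1, N−k) = (3−1, 30−3) = (2, 27)

degrees of freedom = [2, 27]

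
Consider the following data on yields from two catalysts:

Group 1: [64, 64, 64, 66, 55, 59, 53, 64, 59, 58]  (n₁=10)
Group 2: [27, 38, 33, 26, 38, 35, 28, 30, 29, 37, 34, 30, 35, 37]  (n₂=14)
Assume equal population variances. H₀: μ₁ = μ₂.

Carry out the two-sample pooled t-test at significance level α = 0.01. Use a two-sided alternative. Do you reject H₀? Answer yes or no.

x̄₁=60.600, s₁=4.427, n₁=10
x̄₂=32.643, s₂=4.236, n₂=14
s_p² = [9·4.427² + 13·4.236²]/22 = 18.6188
SE = √(s_p²·(1/10+1/14)) = 1.7866
t = (60.600−32.643)/1.7866 = 15.6486
df = 22
p-value (two-sided) = 0.00000
At α=0.01: p < α → reject H₀

reject H₀: yes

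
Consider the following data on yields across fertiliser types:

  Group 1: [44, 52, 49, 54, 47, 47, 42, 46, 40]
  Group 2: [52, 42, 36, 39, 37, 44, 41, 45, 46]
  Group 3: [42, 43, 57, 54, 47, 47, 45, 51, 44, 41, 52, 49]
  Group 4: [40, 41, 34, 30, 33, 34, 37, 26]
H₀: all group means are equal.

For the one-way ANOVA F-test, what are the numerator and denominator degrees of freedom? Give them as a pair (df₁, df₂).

degrees of freedom = [3, 34]

k = 4 groups, N = 38 total
df = (k−1, N−k) = (4−1, 38−4) = (3, 34)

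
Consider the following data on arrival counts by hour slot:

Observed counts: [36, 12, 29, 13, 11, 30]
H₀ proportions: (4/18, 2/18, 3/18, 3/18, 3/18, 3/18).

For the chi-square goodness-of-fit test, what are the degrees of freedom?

df = k − 1 = 6 − 1 = 5

degrees of freedom = 5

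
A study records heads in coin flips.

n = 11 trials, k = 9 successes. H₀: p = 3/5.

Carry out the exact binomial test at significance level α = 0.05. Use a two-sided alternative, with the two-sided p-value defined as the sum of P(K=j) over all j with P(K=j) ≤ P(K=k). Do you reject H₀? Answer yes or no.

reject H₀: no

Exact binomial: n=11, k=9, p₀=3/5=0.6000
P(X=j) = C(n,j)·p₀^j·(1−p₀)^(n−j); p = Σ P(X=j) over j with P(X=j) ≤ P(X=9)
p-value (two-sided) = 0.21827
At α=0.05: p ≥ α → fail to reject H₀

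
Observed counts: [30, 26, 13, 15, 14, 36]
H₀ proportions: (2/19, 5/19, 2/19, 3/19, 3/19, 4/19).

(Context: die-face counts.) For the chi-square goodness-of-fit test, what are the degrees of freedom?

df = k − 1 = 6 − 1 = 5

degrees of freedom = 5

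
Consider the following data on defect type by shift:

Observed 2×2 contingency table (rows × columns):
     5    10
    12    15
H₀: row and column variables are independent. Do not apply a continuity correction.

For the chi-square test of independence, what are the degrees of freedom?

df = (r−1)(c−1) = (2−1)·(2−1) = 1

degrees of freedom = 1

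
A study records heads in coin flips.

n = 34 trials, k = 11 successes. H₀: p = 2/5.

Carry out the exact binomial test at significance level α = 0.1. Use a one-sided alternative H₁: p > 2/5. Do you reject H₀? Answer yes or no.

reject H₀: no

Exact binomial: n=34, k=11, p₀=2/5=0.4000
P(X≥11) from Σ C(n,i)·p₀^i·(1−p₀)^(n−i)
p-value (one-sided, H₁ greater) = 0.86169
At α=0.1: p ≥ α → fail to reject H₀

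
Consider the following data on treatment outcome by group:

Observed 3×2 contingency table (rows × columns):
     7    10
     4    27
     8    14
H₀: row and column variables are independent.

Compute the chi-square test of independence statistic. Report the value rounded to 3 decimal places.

test statistic = 5.817

Row totals [17, 31, 22], col totals [19, 51], n=70
χ² = (7−4.61)²/4.61 + (10−12.39)²/12.39 + (4−8.41)²/8.41 + (27−22.59)²/22.59 + (8−5.97)²/5.97 + (14−16.03)²/16.03 = 5.8174
df = 2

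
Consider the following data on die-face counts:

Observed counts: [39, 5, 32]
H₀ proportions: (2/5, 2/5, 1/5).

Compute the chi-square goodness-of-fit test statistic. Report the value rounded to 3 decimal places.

n = 76; E_i = n·p_i = [30.40, 30.40, 15.20]
χ² = (39−30.40)²/30.40 + (5−30.40)²/30.40 + (32−15.20)²/15.20 = 42.2237
df = 2

test statistic = 42.224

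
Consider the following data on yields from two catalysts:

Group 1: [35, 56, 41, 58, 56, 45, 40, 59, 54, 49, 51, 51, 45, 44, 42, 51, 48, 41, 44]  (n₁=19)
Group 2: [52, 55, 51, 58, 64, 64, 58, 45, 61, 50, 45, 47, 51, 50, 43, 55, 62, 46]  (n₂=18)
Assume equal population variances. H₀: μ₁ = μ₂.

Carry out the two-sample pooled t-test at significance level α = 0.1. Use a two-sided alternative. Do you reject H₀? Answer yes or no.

x̄₁=47.895, s₁=6.790, n₁=19
x̄₂=53.167, s₂=6.793, n₂=18
s_p² = [18·6.790² + 17·6.793²]/35 = 46.1226
SE = √(s_p²·(1/19+1/18)) = 2.2338
t = (47.895−53.167)/2.2338 = -2.3601
df = 35
p-value (two-sided) = 0.02398
At α=0.1: p < α → reject H₀

reject H₀: yes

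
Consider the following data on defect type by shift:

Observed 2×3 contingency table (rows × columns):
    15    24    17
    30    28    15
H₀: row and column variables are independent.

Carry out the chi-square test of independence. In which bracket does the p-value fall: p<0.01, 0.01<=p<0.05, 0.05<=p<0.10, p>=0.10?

p-value bracket: p>=0.10

Row totals [56, 73], col totals [45, 52, 32], n=129
χ² = (15−19.53)²/19.53 + (24−22.57)²/22.57 + (17−13.89)²/13.89 + (30−25.47)²/25.47 + (28−29.43)²/29.43 + (15−18.11)²/18.11 = 3.2488
df = 2
p-value (upper-tail) = 0.19703
→ bracket: p>=0.10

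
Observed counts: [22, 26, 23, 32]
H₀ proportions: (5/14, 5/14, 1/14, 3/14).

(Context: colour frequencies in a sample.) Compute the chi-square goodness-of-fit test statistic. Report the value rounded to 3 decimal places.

n = 103; E_i = n·p_i = [36.79, 36.79, 7.36, 22.07]
χ² = (22−36.79)²/36.79 + (26−36.79)²/36.79 + (23−7.36)²/7.36 + (32−22.07)²/22.07 = 46.8317
df = 3

test statistic = 46.832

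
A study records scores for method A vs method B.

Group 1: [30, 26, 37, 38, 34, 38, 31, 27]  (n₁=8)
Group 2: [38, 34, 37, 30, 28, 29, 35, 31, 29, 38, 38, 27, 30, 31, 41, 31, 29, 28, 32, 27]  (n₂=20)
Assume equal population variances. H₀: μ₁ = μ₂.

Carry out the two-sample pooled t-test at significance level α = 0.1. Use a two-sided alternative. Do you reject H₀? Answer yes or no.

reject H₀: no

x̄₁=32.625, s₁=4.838, n₁=8
x̄₂=32.150, s₂=4.271, n₂=20
s_p² = [7·4.838² + 19·4.271²]/26 = 19.6317
SE = √(s_p²·(1/8+1/20)) = 1.8535
t = (32.625−32.150)/1.8535 = 0.2563
df = 26
p-value (two-sided) = 0.79976
At α=0.1: p ≥ α → fail to reject H₀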